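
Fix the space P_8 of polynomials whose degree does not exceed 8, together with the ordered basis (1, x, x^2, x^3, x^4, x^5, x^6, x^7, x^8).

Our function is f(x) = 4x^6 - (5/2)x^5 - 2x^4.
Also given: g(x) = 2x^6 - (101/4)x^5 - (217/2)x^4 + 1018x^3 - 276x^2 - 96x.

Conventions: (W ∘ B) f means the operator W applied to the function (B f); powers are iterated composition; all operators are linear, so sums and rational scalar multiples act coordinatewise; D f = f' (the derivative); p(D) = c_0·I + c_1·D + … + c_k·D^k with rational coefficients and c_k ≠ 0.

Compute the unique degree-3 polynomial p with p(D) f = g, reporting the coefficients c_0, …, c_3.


D^0 f = 4x^6 - (5/2)x^5 - 2x^4
D^1 f = 24x^5 - (25/2)x^4 - 8x^3
D^2 f = 120x^4 - 50x^3 - 24x^2
D^3 f = 480x^3 - 150x^2 - 48x
matching coefficients of g against c_0 f + c_1 Df + … from the top degree down determines the c_i
solution: c_0 = 1/2, c_1 = -1, c_2 = -1, c_3 = 2

c_0 = 1/2, c_1 = -1, c_2 = -1, c_3 = 2


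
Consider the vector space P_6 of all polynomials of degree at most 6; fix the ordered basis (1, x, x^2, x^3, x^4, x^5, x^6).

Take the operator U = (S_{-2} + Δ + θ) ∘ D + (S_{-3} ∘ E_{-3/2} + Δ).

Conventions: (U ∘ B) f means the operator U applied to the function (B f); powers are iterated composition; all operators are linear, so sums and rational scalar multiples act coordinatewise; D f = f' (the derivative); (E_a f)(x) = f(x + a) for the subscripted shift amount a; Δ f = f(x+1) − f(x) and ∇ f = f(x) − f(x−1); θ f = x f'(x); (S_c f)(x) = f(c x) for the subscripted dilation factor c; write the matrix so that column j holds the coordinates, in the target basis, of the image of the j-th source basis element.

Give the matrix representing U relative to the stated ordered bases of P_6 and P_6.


the matrix is [[1, 1/2, 21/4, 5/8, 161/16, -51/32, 1177/64]; [0, -3, 9, -45/4, 113/2, -815/16, 2763/16]; [0, 0, 9, -39/2, 279/2, -1055/4, 12135/16]; [0, 0, 0, -27, 146, -1155/2, 3805/2]; [0, 0, 0, 0, 81, -1005/2, 11115/4]; [0, 0, 0, 0, 0, -243, 2031]; [0, 0, 0, 0, 0, 0, 729]] (rows listed top to bottom)

image of 1: 1
image of x: -3x + 1/2
image of x^2: 9x^2 + 9x + 21/4
image of x^3: -27x^3 - (39/2)x^2 - (45/4)x + 5/8
image of x^4: 81x^4 + 146x^3 + (279/2)x^2 + (113/2)x + 161/16
image of x^5: -243x^5 - (1005/2)x^4 - (1155/2)x^3 - (1055/4)x^2 - (815/16)x - 51/32
image of x^6: 729x^6 + 2031x^5 + (11115/4)x^4 + (3805/2)x^3 + (12135/16)x^2 + (2763/16)x + 1177/64
each image's coordinates form column j of the matrix


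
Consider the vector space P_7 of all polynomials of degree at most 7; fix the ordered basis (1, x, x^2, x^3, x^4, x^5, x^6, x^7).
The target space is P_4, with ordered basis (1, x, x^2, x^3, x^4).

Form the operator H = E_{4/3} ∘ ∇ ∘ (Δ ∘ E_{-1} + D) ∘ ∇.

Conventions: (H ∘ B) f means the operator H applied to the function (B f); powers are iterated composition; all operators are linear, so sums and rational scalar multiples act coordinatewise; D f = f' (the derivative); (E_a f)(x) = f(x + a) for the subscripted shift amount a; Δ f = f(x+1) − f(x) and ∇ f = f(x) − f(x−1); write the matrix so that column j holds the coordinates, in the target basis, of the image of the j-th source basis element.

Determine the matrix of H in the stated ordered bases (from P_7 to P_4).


image of 1: 0
image of x: 0
image of x^2: 0
image of x^3: 12
image of x^4: 48x + 4
image of x^5: 120x^2 + 20x + 100/3
image of x^6: 240x^3 + 60x^2 + 200x + 80/9
image of x^7: 420x^4 + 140x^3 + 700x^2 + (560/9)x + 2240/27
each image's coordinates form column j of the matrix

the matrix is [[0, 0, 0, 12, 4, 100/3, 80/9, 2240/27]; [0, 0, 0, 0, 48, 20, 200, 560/9]; [0, 0, 0, 0, 0, 120, 60, 700]; [0, 0, 0, 0, 0, 0, 240, 140]; [0, 0, 0, 0, 0, 0, 0, 420]] (rows listed top to bottom)


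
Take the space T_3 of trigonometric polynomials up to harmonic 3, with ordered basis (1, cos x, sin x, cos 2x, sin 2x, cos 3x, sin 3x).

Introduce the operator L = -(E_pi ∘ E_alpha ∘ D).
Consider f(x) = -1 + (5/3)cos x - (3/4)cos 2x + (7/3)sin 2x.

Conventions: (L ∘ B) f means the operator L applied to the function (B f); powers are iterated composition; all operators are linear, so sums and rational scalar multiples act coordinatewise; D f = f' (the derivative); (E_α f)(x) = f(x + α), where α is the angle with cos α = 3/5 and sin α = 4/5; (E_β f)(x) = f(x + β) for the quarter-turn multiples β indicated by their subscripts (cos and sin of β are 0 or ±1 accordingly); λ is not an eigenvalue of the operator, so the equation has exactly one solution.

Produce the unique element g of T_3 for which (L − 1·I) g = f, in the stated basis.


the image equals g(x) = 1 - (5/6)cos x + (5/18)sin x - (599/348)cos 2x + (259/174)sin 2x

write g with unknown coordinates in the stated basis and equate coefficients in (L − 1·I) g = f
solving from the highest basis element down gives g = 1 - (5/6)cos x + (5/18)sin x - (599/348)cos 2x + (259/174)sin 2x
check: L g = (5/6)cos x + (5/18)sin x - (215/87)cos 2x + (665/174)sin 2x
so L g − 1·g = -1 + (5/3)cos x - (3/4)cos 2x + (7/3)sin 2x = f ✓


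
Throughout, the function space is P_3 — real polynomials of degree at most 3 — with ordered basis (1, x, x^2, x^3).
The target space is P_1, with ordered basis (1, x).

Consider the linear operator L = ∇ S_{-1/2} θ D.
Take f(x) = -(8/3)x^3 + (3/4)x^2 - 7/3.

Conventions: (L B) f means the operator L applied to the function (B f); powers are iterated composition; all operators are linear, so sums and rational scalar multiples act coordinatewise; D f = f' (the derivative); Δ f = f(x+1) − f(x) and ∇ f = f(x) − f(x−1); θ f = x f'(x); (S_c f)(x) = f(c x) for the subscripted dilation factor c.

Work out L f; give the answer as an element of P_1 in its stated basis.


g(x) = -8x + 13/4

D f = -8x^2 + (3/2)x
θ D f = -16x^2 + (3/2)x
S_{-1/2} (θ D) f = -4x^2 - (3/4)x
∇ S_{-1/2} (θ D) f = -8x + 13/4


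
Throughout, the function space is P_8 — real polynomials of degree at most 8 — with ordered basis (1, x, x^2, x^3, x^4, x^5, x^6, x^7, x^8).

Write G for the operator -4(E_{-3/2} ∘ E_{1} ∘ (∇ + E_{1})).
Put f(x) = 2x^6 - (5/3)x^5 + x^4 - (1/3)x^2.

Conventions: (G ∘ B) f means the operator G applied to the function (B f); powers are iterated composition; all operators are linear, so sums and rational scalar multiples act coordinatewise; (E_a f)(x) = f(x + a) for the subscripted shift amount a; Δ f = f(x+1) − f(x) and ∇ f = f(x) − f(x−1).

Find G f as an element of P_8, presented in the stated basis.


the image equals g(x) = -8x^6 - (196/3)x^5 + 256x^4 - (2042/3)x^3 + (5165/6)x^2 - (6949/12)x + 1907/12

∇ f = 12x^5 - (115/3)x^4 + (182/3)x^3 - (158/3)x^2 + (71/3)x - 13/3
E_{1} f = 2x^6 + (31/3)x^5 + (68/3)x^4 + (82/3)x^3 + 19x^2 + 7x + 1
(∇ + E_{1}) f = 2x^6 + (67/3)x^5 - (47/3)x^4 + 88x^3 - (101/3)x^2 + (92/3)x - 10/3
E_{1} (∇ + E_{1}) f = 2x^6 + (103/3)x^5 + 126x^4 + (866/3)x^3 + (1169/3)x^2 + (865/3)x + 271/3
E_{-3/2} E_{1} (∇ + E_{1}) f = 2x^6 + (49/3)x^5 - 64x^4 + (1021/6)x^3 - (5165/24)x^2 + (6949/48)x - 1907/48
(-4(E_{-3/2} ∘ E_{1} ∘ (∇ + E_{1}))) f = -8x^6 - (196/3)x^5 + 256x^4 - (2042/3)x^3 + (5165/6)x^2 - (6949/12)x + 1907/12


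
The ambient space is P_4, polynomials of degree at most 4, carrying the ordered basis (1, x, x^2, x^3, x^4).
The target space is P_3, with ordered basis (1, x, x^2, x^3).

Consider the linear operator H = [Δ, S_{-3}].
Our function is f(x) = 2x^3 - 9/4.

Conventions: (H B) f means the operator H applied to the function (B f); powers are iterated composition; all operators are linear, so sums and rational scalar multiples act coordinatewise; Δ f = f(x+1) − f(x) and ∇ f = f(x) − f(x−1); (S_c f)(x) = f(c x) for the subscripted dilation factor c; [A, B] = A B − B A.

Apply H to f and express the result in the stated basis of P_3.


S_{-3} f = -54x^3 - 9/4
Δ S_{-3} f = -162x^2 - 162x - 54
Δ f = 6x^2 + 6x + 2
S_{-3} Δ f = 54x^2 - 18x + 2
[Δ, S_{-3}] f = -216x^2 - 144x - 56

the image equals g(x) = -216x^2 - 144x - 56


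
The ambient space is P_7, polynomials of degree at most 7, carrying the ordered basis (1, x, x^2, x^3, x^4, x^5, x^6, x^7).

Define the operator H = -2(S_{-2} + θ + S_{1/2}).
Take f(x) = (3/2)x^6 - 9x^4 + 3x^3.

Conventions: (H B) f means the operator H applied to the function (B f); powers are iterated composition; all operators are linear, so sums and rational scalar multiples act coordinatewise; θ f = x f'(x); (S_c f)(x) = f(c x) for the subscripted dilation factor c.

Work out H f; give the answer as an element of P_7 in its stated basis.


g(x) = -(13443/64)x^6 + (2889/8)x^4 + (117/4)x^3

S_{-2} f = 96x^6 - 144x^4 - 24x^3
θ f = 9x^6 - 36x^4 + 9x^3
S_{1/2} f = (3/128)x^6 - (9/16)x^4 + (3/8)x^3
(S_{-2} + θ + S_{1/2}) f = (13443/128)x^6 - (2889/16)x^4 - (117/8)x^3
(-2(S_{-2} + θ + S_{1/2})) f = -(13443/64)x^6 + (2889/8)x^4 + (117/4)x^3


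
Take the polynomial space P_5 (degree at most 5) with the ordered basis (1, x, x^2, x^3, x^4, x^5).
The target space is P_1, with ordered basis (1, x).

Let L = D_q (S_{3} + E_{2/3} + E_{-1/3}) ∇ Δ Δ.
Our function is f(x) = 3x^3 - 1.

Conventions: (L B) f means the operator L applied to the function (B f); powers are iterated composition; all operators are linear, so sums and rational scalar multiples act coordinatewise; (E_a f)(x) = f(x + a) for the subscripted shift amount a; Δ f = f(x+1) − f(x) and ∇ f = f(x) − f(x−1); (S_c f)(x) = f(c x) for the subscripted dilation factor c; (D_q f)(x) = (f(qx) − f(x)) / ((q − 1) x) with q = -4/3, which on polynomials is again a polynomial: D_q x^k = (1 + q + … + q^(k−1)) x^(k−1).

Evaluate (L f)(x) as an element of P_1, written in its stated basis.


Δ f = 9x^2 + 9x + 3
Δ Δ f = 18x + 18
∇ Δ Δ f = 18
S_{3} (∇ Δ Δ) f = 18
E_{2/3} (∇ Δ Δ) f = 18
E_{-1/3} (∇ Δ Δ) f = 18
(S_{3} + E_{2/3} + E_{-1/3}) (∇ Δ Δ) f = 54
D_q ((S_{3} + E_{2/3} + E_{-1/3}) ∇ Δ Δ) f = 0

g(x) = 0


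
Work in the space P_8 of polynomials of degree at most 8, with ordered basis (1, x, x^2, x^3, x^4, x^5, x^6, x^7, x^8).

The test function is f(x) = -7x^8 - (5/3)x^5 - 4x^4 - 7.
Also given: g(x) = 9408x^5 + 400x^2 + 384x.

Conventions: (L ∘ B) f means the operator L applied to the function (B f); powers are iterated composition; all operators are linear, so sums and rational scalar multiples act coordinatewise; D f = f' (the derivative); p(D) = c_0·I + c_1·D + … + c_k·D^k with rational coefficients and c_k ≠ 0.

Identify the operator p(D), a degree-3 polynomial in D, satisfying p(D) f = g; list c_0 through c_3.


D^0 f = -7x^8 - (5/3)x^5 - 4x^4 - 7
D^1 f = -56x^7 - (25/3)x^4 - 16x^3
D^2 f = -392x^6 - (100/3)x^3 - 48x^2
D^3 f = -2352x^5 - 100x^2 - 96x
matching coefficients of g against c_0 f + c_1 Df + … from the top degree down determines the c_i
solution: c_0 = 0, c_1 = 0, c_2 = 0, c_3 = -4

p(D) = -4·D^3, i.e. c_0 = 0, c_1 = 0, c_2 = 0, c_3 = -4


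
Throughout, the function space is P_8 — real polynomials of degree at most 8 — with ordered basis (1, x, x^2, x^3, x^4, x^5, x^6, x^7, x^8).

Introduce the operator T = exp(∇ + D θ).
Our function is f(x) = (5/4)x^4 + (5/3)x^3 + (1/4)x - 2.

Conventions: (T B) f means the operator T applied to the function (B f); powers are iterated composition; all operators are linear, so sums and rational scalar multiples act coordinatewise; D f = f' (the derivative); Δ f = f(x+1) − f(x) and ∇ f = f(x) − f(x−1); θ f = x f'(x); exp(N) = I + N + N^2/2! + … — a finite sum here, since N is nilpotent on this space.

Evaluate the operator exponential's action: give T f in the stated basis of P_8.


g(x) = (5/4)x^4 + (80/3)x^3 + (325/2)x^2 + (1201/4)x + 631/6

order-1 term: 25x^3 + (25/2)x^2 + 11/12
order-2 term: 150x^2 + 25/4
order-3 term: 300x - 50
order-4 term: 150
the series for exp(∇ + D θ) f terminates at order 4
exp(∇ + D θ) f = (5/4)x^4 + (80/3)x^3 + (325/2)x^2 + (1201/4)x + 631/6


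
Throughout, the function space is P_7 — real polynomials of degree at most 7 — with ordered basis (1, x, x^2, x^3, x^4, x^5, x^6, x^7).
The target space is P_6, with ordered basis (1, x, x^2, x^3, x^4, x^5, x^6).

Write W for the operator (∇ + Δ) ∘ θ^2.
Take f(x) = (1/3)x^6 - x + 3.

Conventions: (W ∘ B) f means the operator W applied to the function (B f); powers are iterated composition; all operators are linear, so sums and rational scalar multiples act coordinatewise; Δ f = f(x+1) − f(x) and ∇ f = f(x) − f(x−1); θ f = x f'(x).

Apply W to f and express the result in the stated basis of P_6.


θ f = 2x^6 - x
θ θ f = 12x^6 - x
∇ θ^2 f = 72x^5 - 180x^4 + 240x^3 - 180x^2 + 72x - 13
Δ θ^2 f = 72x^5 + 180x^4 + 240x^3 + 180x^2 + 72x + 11
(∇ + Δ) θ^2 f = 144x^5 + 480x^3 + 144x - 2

the image equals g(x) = 144x^5 + 480x^3 + 144x - 2


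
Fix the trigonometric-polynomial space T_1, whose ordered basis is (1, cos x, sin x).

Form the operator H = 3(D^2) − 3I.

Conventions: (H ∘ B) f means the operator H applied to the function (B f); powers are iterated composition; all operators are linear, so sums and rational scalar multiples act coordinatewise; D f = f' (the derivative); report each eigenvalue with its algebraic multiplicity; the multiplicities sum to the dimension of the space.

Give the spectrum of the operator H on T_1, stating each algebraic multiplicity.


λ = -6 (multiplicity 2), λ = -3 (multiplicity 1)

image of 1: -3
image of cos x: -6cos x
image of sin x: -6sin x
the matrix is diagonal; its diagonal is (-3, -6, -6)
for a triangular matrix the eigenvalues are the diagonal entries, with algebraic multiplicity their repetition count


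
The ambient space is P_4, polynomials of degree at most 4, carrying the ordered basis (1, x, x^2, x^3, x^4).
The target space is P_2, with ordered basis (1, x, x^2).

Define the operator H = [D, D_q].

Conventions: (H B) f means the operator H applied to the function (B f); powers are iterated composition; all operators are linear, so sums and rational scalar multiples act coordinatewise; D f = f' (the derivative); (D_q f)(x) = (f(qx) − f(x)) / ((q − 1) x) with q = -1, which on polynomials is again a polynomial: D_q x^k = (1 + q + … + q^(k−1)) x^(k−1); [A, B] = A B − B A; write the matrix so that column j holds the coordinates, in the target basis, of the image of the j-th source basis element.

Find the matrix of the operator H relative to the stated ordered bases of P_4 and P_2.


the matrix is [[0, 0, -2, 0, 0]; [0, 0, 0, 2, 0]; [0, 0, 0, 0, -4]] (rows listed top to bottom)

image of 1: 0
image of x: 0
image of x^2: -2
image of x^3: 2x
image of x^4: -4x^2
each image's coordinates form column j of the matrix


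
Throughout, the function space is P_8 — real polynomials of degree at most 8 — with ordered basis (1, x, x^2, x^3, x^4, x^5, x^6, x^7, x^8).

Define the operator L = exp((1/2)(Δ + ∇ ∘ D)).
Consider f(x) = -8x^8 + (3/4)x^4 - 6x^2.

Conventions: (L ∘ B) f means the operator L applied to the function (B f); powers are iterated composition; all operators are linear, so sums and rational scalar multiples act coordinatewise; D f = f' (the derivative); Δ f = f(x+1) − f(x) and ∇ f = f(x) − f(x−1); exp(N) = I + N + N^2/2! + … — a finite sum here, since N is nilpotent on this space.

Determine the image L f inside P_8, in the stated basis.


order-1 term: -32x^7 - 336x^6 + 448x^5 - 1400x^4 + (1795/2)x^3 - (3109/4)x^2 + 183x - 345/8
order-2 term: -56x^6 - 1008x^5 - 2660x^4 + 3920x^3 - (107959/8)x^2 + (35419/4)x - 59583/16
order-3 term: -56x^5 - 1260x^4 - 6440x^3 - 3360x^2 + (7619/8)x - 131013/16
order-4 term: -35x^4 - 840x^3 - 5110x^2 - 7000x - 18589/64
order-5 term: -14x^3 - 315x^2 - 1750x - 4165/2
order-6 term: -(7/2)x^2 - 63x - 889/4
order-7 term: -(1/2)x - 21/4
order-8 term: -1/32
the series for exp((1/2)(Δ + ∇ ∘ D)) f terminates at order 8
exp((1/2)(Δ + ∇ ∘ D)) f = -8x^8 - 32x^7 - 392x^6 - 616x^5 - (21417/4)x^4 - (4953/2)x^3 - (184533/8)x^2 + (9413/8)x - 931575/64

g(x) = -8x^8 - 32x^7 - 392x^6 - 616x^5 - (21417/4)x^4 - (4953/2)x^3 - (184533/8)x^2 + (9413/8)x - 931575/64


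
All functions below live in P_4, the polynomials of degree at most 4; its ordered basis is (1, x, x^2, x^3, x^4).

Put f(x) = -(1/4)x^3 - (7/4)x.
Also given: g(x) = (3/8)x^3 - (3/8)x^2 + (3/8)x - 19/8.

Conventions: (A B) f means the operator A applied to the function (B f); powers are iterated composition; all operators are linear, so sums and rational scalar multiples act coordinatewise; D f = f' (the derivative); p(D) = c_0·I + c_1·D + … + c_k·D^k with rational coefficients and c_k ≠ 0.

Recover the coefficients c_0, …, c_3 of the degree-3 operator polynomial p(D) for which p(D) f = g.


D^0 f = -(1/4)x^3 - (7/4)x
D^1 f = -(3/4)x^2 - 7/4
D^2 f = -(3/2)x
D^3 f = -3/2
matching coefficients of g against c_0 f + c_1 Df + … from the top degree down determines the c_i
solution: c_0 = -3/2, c_1 = 1/2, c_2 = 3/2, c_3 = 1

c_0 = -3/2, c_1 = 1/2, c_2 = 3/2, c_3 = 1


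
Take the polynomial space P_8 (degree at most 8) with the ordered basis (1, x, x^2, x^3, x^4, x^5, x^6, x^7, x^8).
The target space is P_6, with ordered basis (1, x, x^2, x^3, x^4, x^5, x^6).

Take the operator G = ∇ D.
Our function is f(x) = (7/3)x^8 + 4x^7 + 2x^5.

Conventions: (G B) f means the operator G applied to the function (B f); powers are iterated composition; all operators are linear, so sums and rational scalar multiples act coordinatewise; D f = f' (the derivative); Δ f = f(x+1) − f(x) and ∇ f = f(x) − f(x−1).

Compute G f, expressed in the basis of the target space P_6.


the result is g(x) = (392/3)x^6 - 224x^5 + (700/3)x^4 - (160/3)x^3 - 88x^2 + (232/3)x - 58/3

D f = (56/3)x^7 + 28x^6 + 10x^4
∇ D f = (392/3)x^6 - 224x^5 + (700/3)x^4 - (160/3)x^3 - 88x^2 + (232/3)x - 58/3


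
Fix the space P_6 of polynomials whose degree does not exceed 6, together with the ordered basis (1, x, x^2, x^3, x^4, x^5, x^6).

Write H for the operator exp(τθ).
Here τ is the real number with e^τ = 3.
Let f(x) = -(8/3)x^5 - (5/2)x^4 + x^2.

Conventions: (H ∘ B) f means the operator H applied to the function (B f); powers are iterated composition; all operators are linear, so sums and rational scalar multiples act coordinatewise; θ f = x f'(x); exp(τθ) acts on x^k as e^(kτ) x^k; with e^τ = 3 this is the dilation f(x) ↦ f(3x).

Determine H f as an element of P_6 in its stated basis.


exp(τθ) x^k = e^(kτ) x^k; with e^τ = 3 this sends x^k to 3^k x^k
x^2 ↦ 9 x^2
x^4 ↦ 81 x^4
x^5 ↦ 243 x^5
applying this coordinatewise to f: exp(τθ) f = -648x^5 - (405/2)x^4 + 9x^2

the result is g(x) = -648x^5 - (405/2)x^4 + 9x^2


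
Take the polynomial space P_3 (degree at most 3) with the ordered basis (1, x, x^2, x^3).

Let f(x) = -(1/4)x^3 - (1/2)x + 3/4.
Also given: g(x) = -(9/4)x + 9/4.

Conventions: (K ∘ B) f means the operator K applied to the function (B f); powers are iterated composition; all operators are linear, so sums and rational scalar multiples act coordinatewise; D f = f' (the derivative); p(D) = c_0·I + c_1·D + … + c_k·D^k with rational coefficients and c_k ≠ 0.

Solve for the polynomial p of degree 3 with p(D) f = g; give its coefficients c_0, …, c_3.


D^0 f = -(1/4)x^3 - (1/2)x + 3/4
D^1 f = -(3/4)x^2 - 1/2
D^2 f = -(3/2)x
D^3 f = -3/2
matching coefficients of g against c_0 f + c_1 Df + … from the top degree down determines the c_i
solution: c_0 = 0, c_1 = 0, c_2 = 3/2, c_3 = -3/2

c_0 = 0, c_1 = 0, c_2 = 3/2, c_3 = -3/2


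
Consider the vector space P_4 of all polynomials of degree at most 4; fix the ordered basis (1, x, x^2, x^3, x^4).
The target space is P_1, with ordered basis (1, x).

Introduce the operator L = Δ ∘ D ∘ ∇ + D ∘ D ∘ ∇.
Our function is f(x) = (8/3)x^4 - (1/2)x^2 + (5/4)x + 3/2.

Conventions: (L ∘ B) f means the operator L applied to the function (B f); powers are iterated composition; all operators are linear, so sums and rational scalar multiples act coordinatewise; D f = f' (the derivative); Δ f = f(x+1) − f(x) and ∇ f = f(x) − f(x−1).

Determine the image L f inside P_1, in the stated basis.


the result is g(x) = 128x - 32

∇ f = (32/3)x^3 - 16x^2 + (29/3)x - 11/12
D ∇ f = 32x^2 - 32x + 29/3
Δ D ∇ f = 64x
∇ f = (32/3)x^3 - 16x^2 + (29/3)x - 11/12
D ∇ f = 32x^2 - 32x + 29/3
D (D ∘ ∇) f = 64x - 32
(Δ ∘ D ∘ ∇ + D ∘ D ∘ ∇) f = 128x - 32


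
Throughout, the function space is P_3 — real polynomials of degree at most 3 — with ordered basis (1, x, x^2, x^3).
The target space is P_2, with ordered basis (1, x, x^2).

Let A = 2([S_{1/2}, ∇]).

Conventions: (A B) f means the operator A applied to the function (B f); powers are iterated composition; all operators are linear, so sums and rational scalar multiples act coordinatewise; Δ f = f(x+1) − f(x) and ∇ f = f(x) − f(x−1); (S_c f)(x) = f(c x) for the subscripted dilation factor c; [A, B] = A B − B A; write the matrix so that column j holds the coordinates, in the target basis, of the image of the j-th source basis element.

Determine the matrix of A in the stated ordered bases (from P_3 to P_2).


the matrix is [[0, 1, -3/2, 7/4]; [0, 0, 1, -9/4]; [0, 0, 0, 3/4]] (rows listed top to bottom)

image of 1: 0
image of x: 1
image of x^2: x - 3/2
image of x^3: (3/4)x^2 - (9/4)x + 7/4
each image's coordinates form column j of the matrix


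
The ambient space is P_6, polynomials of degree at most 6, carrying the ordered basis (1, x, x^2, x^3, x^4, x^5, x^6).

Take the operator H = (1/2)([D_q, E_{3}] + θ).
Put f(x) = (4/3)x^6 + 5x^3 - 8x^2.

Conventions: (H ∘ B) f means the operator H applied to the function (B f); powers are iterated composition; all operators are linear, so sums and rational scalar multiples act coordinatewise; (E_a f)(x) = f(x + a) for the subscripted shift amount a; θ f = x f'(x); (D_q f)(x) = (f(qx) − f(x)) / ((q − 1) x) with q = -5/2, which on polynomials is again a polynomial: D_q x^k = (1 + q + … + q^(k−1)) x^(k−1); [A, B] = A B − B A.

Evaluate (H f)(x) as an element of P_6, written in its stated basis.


the result is g(x) = 4x^6 + (16527/16)x^4 + (25575/8)x^3 + (113651/8)x^2 + (278985/16)x + 194313/16

E_{3} f = (4/3)x^6 + 24x^5 + 180x^4 + 725x^3 + 1657x^2 + 2031x + 1035
D_q E_{3} f = -(741/8)x^5 + (1353/2)x^4 - (3915/2)x^3 + (13775/4)x^2 - (4971/2)x + 2031
D_q f = -(741/8)x^5 + (95/4)x^2 + 12x
E_{3} D_q f = -(741/8)x^5 - (11115/8)x^4 - (33345/4)x^3 - 24985x^2 - (298869/8)x - 178065/8
[D_q, E_{3}] f = (16527/8)x^4 + (25515/4)x^3 + (113715/4)x^2 + (278985/8)x + 194313/8
θ f = 8x^6 + 15x^3 - 16x^2
([D_q, E_{3}] + θ) f = 8x^6 + (16527/8)x^4 + (25575/4)x^3 + (113651/4)x^2 + (278985/8)x + 194313/8
((1/2)([D_q, E_{3}] + θ)) f = 4x^6 + (16527/16)x^4 + (25575/8)x^3 + (113651/8)x^2 + (278985/16)x + 194313/16


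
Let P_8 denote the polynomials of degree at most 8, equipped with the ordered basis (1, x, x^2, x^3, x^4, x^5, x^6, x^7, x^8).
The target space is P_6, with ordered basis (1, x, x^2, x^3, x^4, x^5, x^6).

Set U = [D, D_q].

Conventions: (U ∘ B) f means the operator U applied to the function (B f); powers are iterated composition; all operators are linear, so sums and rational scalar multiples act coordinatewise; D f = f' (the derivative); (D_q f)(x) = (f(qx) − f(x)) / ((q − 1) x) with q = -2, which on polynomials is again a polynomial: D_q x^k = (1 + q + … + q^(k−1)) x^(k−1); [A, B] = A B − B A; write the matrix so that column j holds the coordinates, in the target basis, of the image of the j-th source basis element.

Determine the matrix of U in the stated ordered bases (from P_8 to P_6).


the matrix is [[0, 0, -3, 0, 0, 0, 0, 0, 0]; [0, 0, 0, 9, 0, 0, 0, 0, 0]; [0, 0, 0, 0, -27, 0, 0, 0, 0]; [0, 0, 0, 0, 0, 69, 0, 0, 0]; [0, 0, 0, 0, 0, 0, -171, 0, 0]; [0, 0, 0, 0, 0, 0, 0, 405, 0]; [0, 0, 0, 0, 0, 0, 0, 0, -939]] (rows listed top to bottom)

image of 1: 0
image of x: 0
image of x^2: -3
image of x^3: 9x
image of x^4: -27x^2
image of x^5: 69x^3
image of x^6: -171x^4
image of x^7: 405x^5
image of x^8: -939x^6
each image's coordinates form column j of the matrix


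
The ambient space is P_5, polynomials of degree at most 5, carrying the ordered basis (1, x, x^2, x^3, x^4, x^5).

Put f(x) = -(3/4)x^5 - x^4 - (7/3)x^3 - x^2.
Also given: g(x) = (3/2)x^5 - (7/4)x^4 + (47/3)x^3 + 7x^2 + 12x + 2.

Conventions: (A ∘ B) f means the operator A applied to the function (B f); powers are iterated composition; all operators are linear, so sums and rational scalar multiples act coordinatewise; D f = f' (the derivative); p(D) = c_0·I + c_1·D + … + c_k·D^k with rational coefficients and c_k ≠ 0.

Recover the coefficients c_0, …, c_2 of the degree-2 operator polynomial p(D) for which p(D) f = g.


p(D) = -2·I + D − D^2, i.e. c_0 = -2, c_1 = 1, c_2 = -1

D^0 f = -(3/4)x^5 - x^4 - (7/3)x^3 - x^2
D^1 f = -(15/4)x^4 - 4x^3 - 7x^2 - 2x
D^2 f = -15x^3 - 12x^2 - 14x - 2
matching coefficients of g against c_0 f + c_1 Df + … from the top degree down determines the c_i
solution: c_0 = -2, c_1 = 1, c_2 = -1


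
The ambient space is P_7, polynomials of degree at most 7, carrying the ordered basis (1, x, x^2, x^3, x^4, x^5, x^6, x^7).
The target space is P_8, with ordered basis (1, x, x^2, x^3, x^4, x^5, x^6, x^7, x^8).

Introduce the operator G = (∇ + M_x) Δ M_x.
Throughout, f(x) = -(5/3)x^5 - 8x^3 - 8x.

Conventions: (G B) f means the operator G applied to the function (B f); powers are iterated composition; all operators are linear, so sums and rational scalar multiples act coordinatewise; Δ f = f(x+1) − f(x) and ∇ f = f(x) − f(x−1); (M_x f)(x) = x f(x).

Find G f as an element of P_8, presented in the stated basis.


M_x f = -(5/3)x^6 - 8x^4 - 8x^2
Δ M_x f = -10x^5 - 25x^4 - (196/3)x^3 - 73x^2 - 58x - 53/3
∇ Δ M_x f = -50x^4 - 146x^2 - 106/3
M_x Δ M_x f = -10x^6 - 25x^5 - (196/3)x^4 - 73x^3 - 58x^2 - (53/3)x
(∇ + M_x) Δ M_x f = -10x^6 - 25x^5 - (346/3)x^4 - 73x^3 - 204x^2 - (53/3)x - 106/3

the image equals g(x) = -10x^6 - 25x^5 - (346/3)x^4 - 73x^3 - 204x^2 - (53/3)x - 106/3


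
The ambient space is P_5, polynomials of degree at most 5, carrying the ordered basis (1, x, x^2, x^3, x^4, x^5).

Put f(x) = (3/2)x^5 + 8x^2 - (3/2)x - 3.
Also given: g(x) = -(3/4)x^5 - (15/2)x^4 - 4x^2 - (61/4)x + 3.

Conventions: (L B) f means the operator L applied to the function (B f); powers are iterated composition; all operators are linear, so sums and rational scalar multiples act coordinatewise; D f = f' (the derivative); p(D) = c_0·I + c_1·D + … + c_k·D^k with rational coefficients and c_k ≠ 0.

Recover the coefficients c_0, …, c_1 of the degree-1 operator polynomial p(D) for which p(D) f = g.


D^0 f = (3/2)x^5 + 8x^2 - (3/2)x - 3
D^1 f = (15/2)x^4 + 16x - 3/2
matching coefficients of g against c_0 f + c_1 Df + … from the top degree down determines the c_i
solution: c_0 = -1/2, c_1 = -1

c_0 = -1/2, c_1 = -1


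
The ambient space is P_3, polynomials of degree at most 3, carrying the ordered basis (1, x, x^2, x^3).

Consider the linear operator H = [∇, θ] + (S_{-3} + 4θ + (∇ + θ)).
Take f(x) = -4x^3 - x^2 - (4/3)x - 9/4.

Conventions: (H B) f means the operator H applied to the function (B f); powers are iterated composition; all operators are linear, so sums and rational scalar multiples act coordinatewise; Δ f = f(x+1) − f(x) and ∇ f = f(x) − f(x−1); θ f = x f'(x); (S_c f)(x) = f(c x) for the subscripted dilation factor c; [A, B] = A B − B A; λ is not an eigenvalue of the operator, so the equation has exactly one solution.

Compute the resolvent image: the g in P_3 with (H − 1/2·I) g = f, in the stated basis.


g(x) = (8/25)x^3 - (146/925)x^2 + (12088/8325)x - 230021/16650

write g with unknown coordinates in the stated basis and equate coefficients in (H − 1/2·I) g = f
solving from the highest basis element down gives g = (8/25)x^3 - (146/925)x^2 + (12088/8325)x - 230021/16650
check: H g = -(96/25)x^3 - (998/925)x^2 - (5056/8325)x - 152473/16650
so H g − 1/2·g = -4x^3 - x^2 - (4/3)x - 9/4 = f ✓


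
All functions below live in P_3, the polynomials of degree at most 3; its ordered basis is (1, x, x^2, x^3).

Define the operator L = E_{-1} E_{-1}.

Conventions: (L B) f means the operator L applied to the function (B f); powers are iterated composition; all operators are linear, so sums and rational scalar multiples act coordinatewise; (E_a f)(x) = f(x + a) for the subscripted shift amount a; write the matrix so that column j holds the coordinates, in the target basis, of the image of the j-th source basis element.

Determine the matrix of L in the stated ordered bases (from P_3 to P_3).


the matrix is [[1, -2, 4, -8]; [0, 1, -4, 12]; [0, 0, 1, -6]; [0, 0, 0, 1]] (rows listed top to bottom)

image of 1: 1
image of x: x - 2
image of x^2: x^2 - 4x + 4
image of x^3: x^3 - 6x^2 + 12x - 8
each image's coordinates form column j of the matrix


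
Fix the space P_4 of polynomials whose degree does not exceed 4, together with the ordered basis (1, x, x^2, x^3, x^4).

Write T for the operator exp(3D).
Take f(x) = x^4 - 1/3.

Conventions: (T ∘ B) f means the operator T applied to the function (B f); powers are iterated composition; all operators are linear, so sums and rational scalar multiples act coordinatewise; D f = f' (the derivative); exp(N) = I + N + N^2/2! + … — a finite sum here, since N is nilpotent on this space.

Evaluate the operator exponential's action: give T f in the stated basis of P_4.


the result is g(x) = x^4 + 12x^3 + 54x^2 + 108x + 242/3

order-1 term: 12x^3
order-2 term: 54x^2
order-3 term: 108x
order-4 term: 81
the series for exp(3D) f terminates at order 4
exp(3D) f = x^4 + 12x^3 + 54x^2 + 108x + 242/3


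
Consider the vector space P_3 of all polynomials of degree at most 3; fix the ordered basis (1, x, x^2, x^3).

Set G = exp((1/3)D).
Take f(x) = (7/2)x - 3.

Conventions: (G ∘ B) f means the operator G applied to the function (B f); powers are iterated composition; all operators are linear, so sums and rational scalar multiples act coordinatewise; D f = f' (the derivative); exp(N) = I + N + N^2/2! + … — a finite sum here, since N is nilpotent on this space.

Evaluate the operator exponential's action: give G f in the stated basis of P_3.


order-1 term: 7/6
the series for exp((1/3)D) f terminates at order 1
exp((1/3)D) f = (7/2)x - 11/6

g(x) = (7/2)x - 11/6


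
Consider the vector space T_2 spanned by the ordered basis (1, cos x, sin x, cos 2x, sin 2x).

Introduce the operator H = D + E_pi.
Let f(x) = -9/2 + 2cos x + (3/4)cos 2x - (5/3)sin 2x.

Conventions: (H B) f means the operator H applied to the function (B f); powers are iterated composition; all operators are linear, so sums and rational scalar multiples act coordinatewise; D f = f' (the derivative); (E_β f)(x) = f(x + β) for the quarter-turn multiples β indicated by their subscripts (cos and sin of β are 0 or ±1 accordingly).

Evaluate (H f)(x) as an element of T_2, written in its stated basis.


D f = -2sin x - (10/3)cos 2x - (3/2)sin 2x
E_pi f = -9/2 - 2cos x + (3/4)cos 2x - (5/3)sin 2x
(D + E_pi) f = -9/2 - 2cos x - 2sin x - (31/12)cos 2x - (19/6)sin 2x

the image equals g(x) = -9/2 - 2cos x - 2sin x - (31/12)cos 2x - (19/6)sin 2x


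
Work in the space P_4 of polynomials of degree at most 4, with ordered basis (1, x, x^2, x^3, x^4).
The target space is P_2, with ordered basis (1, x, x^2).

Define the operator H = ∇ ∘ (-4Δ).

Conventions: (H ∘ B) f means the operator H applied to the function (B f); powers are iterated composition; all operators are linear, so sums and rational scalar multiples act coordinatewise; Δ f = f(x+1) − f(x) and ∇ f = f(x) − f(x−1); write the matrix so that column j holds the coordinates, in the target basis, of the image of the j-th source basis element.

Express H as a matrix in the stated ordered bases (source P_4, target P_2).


the matrix is [[0, 0, -8, 0, -8]; [0, 0, 0, -24, 0]; [0, 0, 0, 0, -48]] (rows listed top to bottom)

image of 1: 0
image of x: 0
image of x^2: -8
image of x^3: -24x
image of x^4: -48x^2 - 8
each image's coordinates form column j of the matrix


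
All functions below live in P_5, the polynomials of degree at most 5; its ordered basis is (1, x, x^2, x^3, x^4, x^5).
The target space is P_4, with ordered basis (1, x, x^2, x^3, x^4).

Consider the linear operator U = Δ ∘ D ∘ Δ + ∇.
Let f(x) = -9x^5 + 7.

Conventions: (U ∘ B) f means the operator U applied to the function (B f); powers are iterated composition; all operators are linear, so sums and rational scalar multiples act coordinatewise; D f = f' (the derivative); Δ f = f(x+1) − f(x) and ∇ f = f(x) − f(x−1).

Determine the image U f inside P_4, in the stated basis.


g(x) = -45x^4 + 90x^3 - 630x^2 - 1035x - 639

Δ f = -45x^4 - 90x^3 - 90x^2 - 45x - 9
D Δ f = -180x^3 - 270x^2 - 180x - 45
Δ D Δ f = -540x^2 - 1080x - 630
∇ f = -45x^4 + 90x^3 - 90x^2 + 45x - 9
(Δ ∘ D ∘ Δ + ∇) f = -45x^4 + 90x^3 - 630x^2 - 1035x - 639


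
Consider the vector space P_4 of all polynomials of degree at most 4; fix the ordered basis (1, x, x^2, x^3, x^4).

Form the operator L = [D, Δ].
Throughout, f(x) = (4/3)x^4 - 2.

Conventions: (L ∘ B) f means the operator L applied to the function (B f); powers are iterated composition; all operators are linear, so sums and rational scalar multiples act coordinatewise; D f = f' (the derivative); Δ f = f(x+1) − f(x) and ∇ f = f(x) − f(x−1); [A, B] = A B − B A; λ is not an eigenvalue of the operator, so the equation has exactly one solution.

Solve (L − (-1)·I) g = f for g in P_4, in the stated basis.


g(x) = (4/3)x^4 - 2

write g with unknown coordinates in the stated basis and equate coefficients in (L − (-1)·I) g = f
solving from the highest basis element down gives g = (4/3)x^4 - 2
check: L g = 0
so L g − (-1)·g = (4/3)x^4 - 2 = f ✓


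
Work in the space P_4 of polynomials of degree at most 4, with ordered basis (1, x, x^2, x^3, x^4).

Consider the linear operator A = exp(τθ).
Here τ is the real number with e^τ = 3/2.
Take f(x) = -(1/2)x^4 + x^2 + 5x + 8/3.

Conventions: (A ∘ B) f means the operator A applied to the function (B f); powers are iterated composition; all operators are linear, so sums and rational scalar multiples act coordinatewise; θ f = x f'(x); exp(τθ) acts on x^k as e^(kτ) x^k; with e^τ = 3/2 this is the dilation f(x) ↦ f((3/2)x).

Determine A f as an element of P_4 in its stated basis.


the result is g(x) = -(81/32)x^4 + (9/4)x^2 + (15/2)x + 8/3

exp(τθ) x^k = e^(kτ) x^k; with e^τ = 3/2 this sends x^k to (3/2)^k x^k
x ↦ 3/2 x
x^2 ↦ 9/4 x^2
x^4 ↦ 81/16 x^4
applying this coordinatewise to f: exp(τθ) f = -(81/32)x^4 + (9/4)x^2 + (15/2)x + 8/3


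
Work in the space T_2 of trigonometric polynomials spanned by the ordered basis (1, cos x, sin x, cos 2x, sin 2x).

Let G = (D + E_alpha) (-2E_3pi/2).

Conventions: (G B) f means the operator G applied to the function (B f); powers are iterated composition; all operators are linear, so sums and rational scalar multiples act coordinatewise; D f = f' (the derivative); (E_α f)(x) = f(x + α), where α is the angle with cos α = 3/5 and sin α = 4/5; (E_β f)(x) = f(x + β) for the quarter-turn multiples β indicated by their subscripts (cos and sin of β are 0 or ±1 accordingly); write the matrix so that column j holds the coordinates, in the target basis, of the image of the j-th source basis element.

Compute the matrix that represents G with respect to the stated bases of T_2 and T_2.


image of 1: -2
image of cos x: -(18/5)cos x - (6/5)sin x
image of sin x: (6/5)cos x - (18/5)sin x
image of cos 2x: -(14/25)cos 2x - (148/25)sin 2x
image of sin 2x: (148/25)cos 2x - (14/25)sin 2x
each image's coordinates form column j of the matrix

the matrix is [[-2, 0, 0, 0, 0]; [0, -18/5, 6/5, 0, 0]; [0, -6/5, -18/5, 0, 0]; [0, 0, 0, -14/25, 148/25]; [0, 0, 0, -148/25, -14/25]] (rows listed top to bottom)


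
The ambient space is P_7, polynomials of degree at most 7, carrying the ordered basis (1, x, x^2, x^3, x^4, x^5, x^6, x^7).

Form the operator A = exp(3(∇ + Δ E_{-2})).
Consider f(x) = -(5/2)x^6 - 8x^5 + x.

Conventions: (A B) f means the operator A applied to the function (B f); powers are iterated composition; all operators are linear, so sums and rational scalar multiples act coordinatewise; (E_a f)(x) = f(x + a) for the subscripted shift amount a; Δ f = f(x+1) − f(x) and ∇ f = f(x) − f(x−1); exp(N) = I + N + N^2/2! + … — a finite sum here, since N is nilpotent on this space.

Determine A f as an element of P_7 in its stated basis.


order-1 term: -90x^5 + 210x^4 - 240x^3 - 120x^2 + 480x - 282
order-2 term: -1350x^4 + 7920x^3 - 20520x^2 + 24480x - 10080
order-3 term: -10800x^3 + 79920x^2 - 220320x + 216000
order-4 term: -48600x^2 + 336960x - 635040
order-5 term: -116640x + 520992
order-6 term: -116640
the series for exp(3(∇ + Δ E_{-2})) f terminates at order 6
exp(3(∇ + Δ E_{-2})) f = -(5/2)x^6 - 98x^5 - 1140x^4 - 3120x^3 + 10680x^2 + 24961x - 25050

the image equals g(x) = -(5/2)x^6 - 98x^5 - 1140x^4 - 3120x^3 + 10680x^2 + 24961x - 25050


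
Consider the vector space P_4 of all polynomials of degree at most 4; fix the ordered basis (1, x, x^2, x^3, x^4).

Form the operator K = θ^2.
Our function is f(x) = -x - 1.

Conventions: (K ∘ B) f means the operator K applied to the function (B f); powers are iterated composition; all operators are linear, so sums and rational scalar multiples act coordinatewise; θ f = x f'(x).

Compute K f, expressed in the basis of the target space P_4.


θ f = -x
θ θ f = -x

the image equals g(x) = -x


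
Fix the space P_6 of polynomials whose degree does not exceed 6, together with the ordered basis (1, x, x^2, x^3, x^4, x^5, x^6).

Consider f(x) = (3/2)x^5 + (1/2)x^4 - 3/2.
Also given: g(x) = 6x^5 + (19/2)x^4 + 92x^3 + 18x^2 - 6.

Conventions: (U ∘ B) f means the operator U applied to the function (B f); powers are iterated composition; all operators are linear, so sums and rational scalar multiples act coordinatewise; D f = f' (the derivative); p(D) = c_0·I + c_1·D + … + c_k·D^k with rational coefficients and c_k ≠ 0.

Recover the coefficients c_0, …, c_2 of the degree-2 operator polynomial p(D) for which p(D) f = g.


D^0 f = (3/2)x^5 + (1/2)x^4 - 3/2
D^1 f = (15/2)x^4 + 2x^3
D^2 f = 30x^3 + 6x^2
matching coefficients of g against c_0 f + c_1 Df + … from the top degree down determines the c_i
solution: c_0 = 4, c_1 = 1, c_2 = 3

c_0 = 4, c_1 = 1, c_2 = 3


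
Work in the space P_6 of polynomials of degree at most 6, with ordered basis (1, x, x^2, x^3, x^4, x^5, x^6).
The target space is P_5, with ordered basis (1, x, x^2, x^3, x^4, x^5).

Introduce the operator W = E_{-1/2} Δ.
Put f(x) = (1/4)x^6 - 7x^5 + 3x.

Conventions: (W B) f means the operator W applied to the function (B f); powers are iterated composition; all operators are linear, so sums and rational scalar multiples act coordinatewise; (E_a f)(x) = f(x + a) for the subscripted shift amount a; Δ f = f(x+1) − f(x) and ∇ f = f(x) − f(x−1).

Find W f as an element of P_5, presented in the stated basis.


the result is g(x) = (3/2)x^5 - 35x^4 + (5/4)x^3 - (35/2)x^2 + (3/32)x + 41/16

Δ f = (3/2)x^5 - (125/4)x^4 - 65x^3 - (265/4)x^2 - (67/2)x - 15/4
E_{-1/2} Δ f = (3/2)x^5 - 35x^4 + (5/4)x^3 - (35/2)x^2 + (3/32)x + 41/16


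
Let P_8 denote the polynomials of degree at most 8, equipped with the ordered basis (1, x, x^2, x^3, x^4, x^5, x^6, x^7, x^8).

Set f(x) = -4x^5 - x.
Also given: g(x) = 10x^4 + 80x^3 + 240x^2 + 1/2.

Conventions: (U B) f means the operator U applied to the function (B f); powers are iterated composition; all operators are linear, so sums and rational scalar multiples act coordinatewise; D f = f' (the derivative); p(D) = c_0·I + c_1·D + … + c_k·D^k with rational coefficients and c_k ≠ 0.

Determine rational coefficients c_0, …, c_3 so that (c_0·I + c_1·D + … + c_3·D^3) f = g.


p(D) = -(1/2)·D − D^2 − D^3, i.e. c_0 = 0, c_1 = -1/2, c_2 = -1, c_3 = -1

D^0 f = -4x^5 - x
D^1 f = -20x^4 - 1
D^2 f = -80x^3
D^3 f = -240x^2
matching coefficients of g against c_0 f + c_1 Df + … from the top degree down determines the c_i
solution: c_0 = 0, c_1 = -1/2, c_2 = -1, c_3 = -1
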